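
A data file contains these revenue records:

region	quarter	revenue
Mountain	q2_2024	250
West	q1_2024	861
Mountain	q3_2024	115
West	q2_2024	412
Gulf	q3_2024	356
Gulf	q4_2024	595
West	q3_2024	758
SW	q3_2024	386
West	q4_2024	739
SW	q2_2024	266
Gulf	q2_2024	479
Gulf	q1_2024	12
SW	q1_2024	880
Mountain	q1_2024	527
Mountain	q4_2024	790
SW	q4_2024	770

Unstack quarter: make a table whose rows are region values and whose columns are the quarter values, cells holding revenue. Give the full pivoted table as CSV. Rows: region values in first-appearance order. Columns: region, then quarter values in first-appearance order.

region,q2_2024,q1_2024,q3_2024,q4_2024
Mountain,250,527,115,790
West,412,861,758,739
Gulf,479,12,356,595
SW,266,880,386,770

Columns: region plus the 4 distinct quarter values (q2_2024, q1_2024, q3_2024, q4_2024).
For example, row Mountain column q2_2024 takes revenue=250 from the long row (Mountain, q2_2024).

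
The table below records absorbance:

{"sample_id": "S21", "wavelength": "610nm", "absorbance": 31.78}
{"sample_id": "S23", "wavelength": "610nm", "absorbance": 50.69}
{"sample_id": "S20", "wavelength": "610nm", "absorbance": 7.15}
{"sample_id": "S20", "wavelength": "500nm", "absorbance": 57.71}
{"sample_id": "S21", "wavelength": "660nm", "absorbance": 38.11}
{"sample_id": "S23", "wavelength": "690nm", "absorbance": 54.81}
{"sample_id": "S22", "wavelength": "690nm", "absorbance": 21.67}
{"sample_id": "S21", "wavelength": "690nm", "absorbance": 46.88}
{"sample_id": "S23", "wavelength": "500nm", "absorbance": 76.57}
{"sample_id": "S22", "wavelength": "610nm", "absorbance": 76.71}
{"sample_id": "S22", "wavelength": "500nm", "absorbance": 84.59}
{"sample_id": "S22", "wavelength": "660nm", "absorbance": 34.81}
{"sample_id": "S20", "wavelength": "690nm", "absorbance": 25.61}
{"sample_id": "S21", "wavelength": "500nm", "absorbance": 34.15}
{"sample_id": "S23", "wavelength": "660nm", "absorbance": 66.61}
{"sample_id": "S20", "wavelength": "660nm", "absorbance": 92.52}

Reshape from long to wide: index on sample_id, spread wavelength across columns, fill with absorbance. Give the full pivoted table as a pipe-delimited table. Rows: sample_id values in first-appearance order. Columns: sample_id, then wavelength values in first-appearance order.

| sample_id | 610nm | 500nm | 660nm | 690nm |
| S21 | 31.78 | 34.15 | 38.11 | 46.88 |
| S23 | 50.69 | 76.57 | 66.61 | 54.81 |
| S20 | 7.15 | 57.71 | 92.52 | 25.61 |
| S22 | 76.71 | 84.59 | 34.81 | 21.67 |

Columns: sample_id plus the 4 distinct wavelength values (610nm, 500nm, 660nm, 690nm).
For example, row S21 column 610nm takes absorbance=31.78 from the long row (S21, 610nm).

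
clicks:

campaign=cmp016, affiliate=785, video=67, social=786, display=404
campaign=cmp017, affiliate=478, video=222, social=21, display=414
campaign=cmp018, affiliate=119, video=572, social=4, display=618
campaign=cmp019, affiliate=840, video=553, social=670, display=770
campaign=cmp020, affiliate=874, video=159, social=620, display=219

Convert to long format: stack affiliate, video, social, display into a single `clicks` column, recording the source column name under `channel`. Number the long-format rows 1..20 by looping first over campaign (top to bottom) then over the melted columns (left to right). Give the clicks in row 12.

20 rows total (5 × 4). Row 12: index ⌊(12-1)/4⌋ = 2 into campaign → cmp018; (12-1) mod 4 = 3 into the melted columns → display.
So row 12 is (cmp018, display, 618); clicks = 618.

618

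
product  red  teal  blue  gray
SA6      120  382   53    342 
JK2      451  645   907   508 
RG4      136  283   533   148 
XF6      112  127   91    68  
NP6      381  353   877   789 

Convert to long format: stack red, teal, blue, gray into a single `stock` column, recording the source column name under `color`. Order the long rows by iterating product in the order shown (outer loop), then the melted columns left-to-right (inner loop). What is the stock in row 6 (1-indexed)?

645

20 rows total (5 × 4). Row 6: index ⌊(6-1)/4⌋ = 1 into product → JK2; (6-1) mod 4 = 1 into the melted columns → teal.
So row 6 is (JK2, teal, 645); stock = 645.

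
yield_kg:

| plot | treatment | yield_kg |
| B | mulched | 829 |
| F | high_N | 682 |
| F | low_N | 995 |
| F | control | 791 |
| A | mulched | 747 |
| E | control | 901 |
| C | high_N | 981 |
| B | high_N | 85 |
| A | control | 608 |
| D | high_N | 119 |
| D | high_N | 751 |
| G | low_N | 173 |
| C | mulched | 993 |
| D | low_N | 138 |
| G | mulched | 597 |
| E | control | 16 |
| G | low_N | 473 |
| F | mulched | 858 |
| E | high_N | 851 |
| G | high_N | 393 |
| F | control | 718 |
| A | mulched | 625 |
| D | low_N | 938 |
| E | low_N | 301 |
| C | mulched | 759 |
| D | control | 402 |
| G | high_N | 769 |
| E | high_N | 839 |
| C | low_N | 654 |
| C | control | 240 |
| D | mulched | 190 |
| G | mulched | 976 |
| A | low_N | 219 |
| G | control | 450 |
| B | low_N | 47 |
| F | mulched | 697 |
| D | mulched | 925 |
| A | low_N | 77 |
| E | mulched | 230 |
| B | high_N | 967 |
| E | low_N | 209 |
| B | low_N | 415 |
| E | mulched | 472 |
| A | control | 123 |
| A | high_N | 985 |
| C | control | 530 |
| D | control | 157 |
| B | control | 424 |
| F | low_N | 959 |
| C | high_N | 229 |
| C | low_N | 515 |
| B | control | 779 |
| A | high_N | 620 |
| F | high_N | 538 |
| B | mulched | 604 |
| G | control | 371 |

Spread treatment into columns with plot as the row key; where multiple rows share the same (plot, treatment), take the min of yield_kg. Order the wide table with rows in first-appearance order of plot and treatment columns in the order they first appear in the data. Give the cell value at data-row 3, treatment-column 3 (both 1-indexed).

With rows in first-appearance order of plot, row 3 is plot=A. treatment columns in first-appearance order: mulched, high_N, low_N, control; column 3 is low_N.
Long rows with plot=A, treatment=low_N: min(219, 77) = 77.

77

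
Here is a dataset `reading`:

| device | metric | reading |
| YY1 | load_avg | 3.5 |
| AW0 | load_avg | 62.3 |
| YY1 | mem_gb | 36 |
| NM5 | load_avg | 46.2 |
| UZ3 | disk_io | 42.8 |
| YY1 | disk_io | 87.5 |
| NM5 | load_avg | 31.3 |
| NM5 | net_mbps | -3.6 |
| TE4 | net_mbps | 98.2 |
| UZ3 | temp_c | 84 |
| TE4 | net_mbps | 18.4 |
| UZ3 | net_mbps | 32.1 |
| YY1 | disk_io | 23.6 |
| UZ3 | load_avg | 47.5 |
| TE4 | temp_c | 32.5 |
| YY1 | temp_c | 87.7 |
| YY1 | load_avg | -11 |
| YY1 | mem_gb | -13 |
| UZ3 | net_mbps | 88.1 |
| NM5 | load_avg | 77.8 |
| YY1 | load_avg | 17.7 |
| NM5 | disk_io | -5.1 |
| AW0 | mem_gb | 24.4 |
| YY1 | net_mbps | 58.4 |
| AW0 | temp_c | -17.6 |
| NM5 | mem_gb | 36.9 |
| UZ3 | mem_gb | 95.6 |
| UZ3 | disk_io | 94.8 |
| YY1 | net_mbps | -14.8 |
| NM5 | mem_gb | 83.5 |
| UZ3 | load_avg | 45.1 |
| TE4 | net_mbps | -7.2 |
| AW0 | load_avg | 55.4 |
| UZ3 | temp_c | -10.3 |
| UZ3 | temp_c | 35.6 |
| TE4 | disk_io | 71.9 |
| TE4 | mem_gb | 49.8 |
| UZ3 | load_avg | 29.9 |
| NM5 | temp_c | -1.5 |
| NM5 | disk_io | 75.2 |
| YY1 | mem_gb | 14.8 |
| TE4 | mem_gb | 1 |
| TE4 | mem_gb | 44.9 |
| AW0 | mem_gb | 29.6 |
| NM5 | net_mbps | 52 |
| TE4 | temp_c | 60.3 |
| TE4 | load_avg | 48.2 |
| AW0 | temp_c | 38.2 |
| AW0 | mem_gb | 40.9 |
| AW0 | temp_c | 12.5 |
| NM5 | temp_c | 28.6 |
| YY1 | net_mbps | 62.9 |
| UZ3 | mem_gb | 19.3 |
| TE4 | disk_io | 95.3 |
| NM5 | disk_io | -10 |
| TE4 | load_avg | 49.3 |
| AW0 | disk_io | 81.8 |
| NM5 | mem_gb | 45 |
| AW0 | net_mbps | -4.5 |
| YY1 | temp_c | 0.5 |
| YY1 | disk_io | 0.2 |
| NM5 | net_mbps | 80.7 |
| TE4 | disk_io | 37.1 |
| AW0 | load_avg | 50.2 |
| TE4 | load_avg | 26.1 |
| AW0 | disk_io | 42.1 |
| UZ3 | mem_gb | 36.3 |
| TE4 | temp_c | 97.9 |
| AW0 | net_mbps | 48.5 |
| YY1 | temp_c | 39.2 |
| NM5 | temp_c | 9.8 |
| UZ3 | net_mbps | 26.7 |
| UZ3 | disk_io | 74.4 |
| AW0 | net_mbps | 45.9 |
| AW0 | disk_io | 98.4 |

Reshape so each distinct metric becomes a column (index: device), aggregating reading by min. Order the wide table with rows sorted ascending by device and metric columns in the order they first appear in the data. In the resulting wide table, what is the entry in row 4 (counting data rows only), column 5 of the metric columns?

With rows sorted ascending by device, row 4 is device=UZ3. metric columns in first-appearance order: load_avg, mem_gb, disk_io, net_mbps, temp_c; column 5 is temp_c.
Long rows with device=UZ3, metric=temp_c: min(84, -10.3, 35.6) = -10.3.

-10.3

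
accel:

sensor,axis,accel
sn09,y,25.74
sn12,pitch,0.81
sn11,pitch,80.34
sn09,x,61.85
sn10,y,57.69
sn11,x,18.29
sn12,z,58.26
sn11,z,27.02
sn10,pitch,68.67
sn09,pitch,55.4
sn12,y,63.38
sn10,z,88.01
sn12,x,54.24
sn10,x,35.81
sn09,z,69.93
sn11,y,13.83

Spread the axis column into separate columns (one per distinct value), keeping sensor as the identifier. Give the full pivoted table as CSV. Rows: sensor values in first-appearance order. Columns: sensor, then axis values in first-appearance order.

Columns: sensor plus the 4 distinct axis values (y, pitch, x, z).
For example, row sn09 column y takes accel=25.74 from the long row (sn09, y).

sensor,y,pitch,x,z
sn09,25.74,55.4,61.85,69.93
sn12,63.38,0.81,54.24,58.26
sn11,13.83,80.34,18.29,27.02
sn10,57.69,68.67,35.81,88.01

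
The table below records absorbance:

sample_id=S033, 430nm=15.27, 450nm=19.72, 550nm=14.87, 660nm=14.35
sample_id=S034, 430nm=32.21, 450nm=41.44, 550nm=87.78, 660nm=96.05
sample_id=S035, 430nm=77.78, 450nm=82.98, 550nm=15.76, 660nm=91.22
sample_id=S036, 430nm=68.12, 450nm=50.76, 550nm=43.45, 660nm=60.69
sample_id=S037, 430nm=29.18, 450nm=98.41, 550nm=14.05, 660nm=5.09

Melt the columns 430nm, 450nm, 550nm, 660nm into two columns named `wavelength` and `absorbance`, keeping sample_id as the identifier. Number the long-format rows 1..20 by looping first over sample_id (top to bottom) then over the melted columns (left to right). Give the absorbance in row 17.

29.18

20 rows total (5 × 4). Row 17: index ⌊(17-1)/4⌋ = 4 into sample_id → S037; (17-1) mod 4 = 0 into the melted columns → 430nm.
So row 17 is (S037, 430nm, 29.18); absorbance = 29.18.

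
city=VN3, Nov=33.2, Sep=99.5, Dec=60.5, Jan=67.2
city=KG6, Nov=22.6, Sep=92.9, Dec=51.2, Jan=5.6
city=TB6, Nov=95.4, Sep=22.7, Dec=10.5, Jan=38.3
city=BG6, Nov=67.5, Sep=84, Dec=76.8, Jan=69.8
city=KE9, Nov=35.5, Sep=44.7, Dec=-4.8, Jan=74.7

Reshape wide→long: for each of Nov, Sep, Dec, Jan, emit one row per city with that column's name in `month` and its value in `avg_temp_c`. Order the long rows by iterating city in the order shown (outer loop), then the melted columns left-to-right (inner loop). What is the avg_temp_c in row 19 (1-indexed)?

-4.8

20 rows total (5 × 4). Row 19: index ⌊(19-1)/4⌋ = 4 into city → KE9; (19-1) mod 4 = 2 into the melted columns → Dec.
So row 19 is (KE9, Dec, -4.8); avg_temp_c = -4.8.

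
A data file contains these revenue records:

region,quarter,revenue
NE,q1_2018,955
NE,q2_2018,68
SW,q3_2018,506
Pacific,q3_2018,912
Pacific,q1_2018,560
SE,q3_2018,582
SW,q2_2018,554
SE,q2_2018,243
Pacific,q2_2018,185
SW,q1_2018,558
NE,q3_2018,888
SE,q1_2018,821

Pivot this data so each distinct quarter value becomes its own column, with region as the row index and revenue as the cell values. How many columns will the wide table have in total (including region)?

4

1 column for region plus 3 distinct quarter values → 4 columns.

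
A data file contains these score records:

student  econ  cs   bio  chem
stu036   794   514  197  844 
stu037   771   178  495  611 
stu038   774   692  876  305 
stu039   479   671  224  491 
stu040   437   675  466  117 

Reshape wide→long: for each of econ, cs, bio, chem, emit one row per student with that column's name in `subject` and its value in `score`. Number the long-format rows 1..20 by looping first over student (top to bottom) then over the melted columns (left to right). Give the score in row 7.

20 rows total (5 × 4). Row 7: index ⌊(7-1)/4⌋ = 1 into student → stu037; (7-1) mod 4 = 2 into the melted columns → bio.
So row 7 is (stu037, bio, 495); score = 495.

495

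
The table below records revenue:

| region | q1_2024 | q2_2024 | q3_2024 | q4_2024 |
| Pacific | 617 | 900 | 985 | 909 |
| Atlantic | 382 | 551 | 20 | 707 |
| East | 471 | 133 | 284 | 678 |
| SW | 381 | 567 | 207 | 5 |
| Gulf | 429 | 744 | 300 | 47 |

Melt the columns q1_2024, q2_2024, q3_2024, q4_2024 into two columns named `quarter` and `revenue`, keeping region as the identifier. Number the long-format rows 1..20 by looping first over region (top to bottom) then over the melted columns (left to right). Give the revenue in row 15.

20 rows total (5 × 4). Row 15: index ⌊(15-1)/4⌋ = 3 into region → SW; (15-1) mod 4 = 2 into the melted columns → q3_2024.
So row 15 is (SW, q3_2024, 207); revenue = 207.

207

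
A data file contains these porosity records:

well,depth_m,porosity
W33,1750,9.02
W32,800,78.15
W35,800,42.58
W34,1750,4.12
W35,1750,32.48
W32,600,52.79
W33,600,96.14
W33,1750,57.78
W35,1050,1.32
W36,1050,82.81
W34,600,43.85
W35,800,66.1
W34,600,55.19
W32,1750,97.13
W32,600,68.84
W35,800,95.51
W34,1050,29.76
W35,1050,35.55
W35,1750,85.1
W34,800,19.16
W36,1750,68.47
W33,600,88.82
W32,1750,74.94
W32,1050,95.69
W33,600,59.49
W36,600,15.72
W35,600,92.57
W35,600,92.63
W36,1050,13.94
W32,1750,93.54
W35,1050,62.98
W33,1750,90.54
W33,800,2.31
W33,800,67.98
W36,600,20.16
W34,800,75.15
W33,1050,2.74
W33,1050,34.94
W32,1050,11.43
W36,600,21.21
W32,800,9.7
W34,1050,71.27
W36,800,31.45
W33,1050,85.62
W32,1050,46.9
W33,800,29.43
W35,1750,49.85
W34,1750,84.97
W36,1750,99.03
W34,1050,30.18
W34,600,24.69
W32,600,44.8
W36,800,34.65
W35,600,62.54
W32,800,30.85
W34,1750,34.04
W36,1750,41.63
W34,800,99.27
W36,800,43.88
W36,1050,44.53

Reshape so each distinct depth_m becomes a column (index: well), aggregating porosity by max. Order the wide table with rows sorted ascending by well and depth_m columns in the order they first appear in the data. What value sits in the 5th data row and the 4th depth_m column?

With rows sorted ascending by well, row 5 is well=W36. depth_m columns in first-appearance order: 1750, 800, 600, 1050; column 4 is 1050.
Long rows with well=W36, depth_m=1050: max(82.81, 13.94, 44.53) = 82.81.

82.81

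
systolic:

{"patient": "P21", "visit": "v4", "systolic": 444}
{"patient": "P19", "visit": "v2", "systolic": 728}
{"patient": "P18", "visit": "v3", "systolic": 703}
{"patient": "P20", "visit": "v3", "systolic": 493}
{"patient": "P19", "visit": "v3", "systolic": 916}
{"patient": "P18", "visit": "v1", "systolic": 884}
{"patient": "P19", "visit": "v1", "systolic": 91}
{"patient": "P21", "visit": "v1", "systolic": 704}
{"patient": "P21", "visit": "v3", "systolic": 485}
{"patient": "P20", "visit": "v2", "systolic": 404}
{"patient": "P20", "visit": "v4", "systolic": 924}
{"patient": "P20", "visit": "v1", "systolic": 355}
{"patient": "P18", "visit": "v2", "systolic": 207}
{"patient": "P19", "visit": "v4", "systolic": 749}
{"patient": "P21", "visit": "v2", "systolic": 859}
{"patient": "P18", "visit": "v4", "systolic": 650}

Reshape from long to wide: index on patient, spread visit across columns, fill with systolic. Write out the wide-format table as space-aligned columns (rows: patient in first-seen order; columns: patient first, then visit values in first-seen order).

patient  v4   v2   v3   v1 
P21      444  859  485  704
P19      749  728  916  91 
P18      650  207  703  884
P20      924  404  493  355

Columns: patient plus the 4 distinct visit values (v4, v2, v3, v1).
For example, row P21 column v4 takes systolic=444 from the long row (P21, v4).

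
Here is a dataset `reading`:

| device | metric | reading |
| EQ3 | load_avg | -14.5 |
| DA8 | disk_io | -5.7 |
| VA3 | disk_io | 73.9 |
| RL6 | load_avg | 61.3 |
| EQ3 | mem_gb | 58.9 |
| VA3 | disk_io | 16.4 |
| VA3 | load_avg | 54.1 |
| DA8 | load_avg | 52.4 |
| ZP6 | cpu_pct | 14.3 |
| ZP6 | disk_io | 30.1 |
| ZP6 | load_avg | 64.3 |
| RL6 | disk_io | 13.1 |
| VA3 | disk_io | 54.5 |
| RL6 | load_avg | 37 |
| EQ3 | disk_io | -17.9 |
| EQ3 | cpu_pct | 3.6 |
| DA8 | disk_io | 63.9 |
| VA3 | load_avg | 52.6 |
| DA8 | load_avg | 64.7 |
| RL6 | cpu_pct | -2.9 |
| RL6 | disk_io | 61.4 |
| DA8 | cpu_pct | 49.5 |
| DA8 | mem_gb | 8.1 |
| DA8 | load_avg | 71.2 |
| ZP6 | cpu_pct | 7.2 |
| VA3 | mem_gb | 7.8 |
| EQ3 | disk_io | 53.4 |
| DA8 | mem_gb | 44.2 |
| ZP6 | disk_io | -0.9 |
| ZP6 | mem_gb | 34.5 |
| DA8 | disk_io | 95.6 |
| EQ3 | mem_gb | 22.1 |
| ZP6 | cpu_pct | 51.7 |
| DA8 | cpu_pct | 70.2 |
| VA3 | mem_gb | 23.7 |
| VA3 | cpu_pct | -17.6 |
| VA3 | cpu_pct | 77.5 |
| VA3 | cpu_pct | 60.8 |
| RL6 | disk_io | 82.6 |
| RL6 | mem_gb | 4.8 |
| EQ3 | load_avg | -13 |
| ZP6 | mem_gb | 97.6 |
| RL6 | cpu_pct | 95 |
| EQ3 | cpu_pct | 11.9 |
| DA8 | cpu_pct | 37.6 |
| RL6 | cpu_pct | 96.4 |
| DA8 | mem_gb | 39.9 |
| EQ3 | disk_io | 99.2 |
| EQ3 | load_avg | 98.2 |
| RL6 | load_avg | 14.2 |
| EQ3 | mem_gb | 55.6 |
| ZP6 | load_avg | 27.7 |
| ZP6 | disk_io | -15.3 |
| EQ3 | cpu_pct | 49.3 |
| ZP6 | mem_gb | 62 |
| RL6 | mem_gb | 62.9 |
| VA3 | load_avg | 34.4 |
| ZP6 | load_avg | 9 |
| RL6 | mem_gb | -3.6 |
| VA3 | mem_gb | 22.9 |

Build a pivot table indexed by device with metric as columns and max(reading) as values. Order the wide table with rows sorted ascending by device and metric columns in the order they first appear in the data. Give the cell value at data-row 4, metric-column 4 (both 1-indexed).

With rows sorted ascending by device, row 4 is device=VA3. metric columns in first-appearance order: load_avg, disk_io, mem_gb, cpu_pct; column 4 is cpu_pct.
Long rows with device=VA3, metric=cpu_pct: max(-17.6, 77.5, 60.8) = 77.5.

77.5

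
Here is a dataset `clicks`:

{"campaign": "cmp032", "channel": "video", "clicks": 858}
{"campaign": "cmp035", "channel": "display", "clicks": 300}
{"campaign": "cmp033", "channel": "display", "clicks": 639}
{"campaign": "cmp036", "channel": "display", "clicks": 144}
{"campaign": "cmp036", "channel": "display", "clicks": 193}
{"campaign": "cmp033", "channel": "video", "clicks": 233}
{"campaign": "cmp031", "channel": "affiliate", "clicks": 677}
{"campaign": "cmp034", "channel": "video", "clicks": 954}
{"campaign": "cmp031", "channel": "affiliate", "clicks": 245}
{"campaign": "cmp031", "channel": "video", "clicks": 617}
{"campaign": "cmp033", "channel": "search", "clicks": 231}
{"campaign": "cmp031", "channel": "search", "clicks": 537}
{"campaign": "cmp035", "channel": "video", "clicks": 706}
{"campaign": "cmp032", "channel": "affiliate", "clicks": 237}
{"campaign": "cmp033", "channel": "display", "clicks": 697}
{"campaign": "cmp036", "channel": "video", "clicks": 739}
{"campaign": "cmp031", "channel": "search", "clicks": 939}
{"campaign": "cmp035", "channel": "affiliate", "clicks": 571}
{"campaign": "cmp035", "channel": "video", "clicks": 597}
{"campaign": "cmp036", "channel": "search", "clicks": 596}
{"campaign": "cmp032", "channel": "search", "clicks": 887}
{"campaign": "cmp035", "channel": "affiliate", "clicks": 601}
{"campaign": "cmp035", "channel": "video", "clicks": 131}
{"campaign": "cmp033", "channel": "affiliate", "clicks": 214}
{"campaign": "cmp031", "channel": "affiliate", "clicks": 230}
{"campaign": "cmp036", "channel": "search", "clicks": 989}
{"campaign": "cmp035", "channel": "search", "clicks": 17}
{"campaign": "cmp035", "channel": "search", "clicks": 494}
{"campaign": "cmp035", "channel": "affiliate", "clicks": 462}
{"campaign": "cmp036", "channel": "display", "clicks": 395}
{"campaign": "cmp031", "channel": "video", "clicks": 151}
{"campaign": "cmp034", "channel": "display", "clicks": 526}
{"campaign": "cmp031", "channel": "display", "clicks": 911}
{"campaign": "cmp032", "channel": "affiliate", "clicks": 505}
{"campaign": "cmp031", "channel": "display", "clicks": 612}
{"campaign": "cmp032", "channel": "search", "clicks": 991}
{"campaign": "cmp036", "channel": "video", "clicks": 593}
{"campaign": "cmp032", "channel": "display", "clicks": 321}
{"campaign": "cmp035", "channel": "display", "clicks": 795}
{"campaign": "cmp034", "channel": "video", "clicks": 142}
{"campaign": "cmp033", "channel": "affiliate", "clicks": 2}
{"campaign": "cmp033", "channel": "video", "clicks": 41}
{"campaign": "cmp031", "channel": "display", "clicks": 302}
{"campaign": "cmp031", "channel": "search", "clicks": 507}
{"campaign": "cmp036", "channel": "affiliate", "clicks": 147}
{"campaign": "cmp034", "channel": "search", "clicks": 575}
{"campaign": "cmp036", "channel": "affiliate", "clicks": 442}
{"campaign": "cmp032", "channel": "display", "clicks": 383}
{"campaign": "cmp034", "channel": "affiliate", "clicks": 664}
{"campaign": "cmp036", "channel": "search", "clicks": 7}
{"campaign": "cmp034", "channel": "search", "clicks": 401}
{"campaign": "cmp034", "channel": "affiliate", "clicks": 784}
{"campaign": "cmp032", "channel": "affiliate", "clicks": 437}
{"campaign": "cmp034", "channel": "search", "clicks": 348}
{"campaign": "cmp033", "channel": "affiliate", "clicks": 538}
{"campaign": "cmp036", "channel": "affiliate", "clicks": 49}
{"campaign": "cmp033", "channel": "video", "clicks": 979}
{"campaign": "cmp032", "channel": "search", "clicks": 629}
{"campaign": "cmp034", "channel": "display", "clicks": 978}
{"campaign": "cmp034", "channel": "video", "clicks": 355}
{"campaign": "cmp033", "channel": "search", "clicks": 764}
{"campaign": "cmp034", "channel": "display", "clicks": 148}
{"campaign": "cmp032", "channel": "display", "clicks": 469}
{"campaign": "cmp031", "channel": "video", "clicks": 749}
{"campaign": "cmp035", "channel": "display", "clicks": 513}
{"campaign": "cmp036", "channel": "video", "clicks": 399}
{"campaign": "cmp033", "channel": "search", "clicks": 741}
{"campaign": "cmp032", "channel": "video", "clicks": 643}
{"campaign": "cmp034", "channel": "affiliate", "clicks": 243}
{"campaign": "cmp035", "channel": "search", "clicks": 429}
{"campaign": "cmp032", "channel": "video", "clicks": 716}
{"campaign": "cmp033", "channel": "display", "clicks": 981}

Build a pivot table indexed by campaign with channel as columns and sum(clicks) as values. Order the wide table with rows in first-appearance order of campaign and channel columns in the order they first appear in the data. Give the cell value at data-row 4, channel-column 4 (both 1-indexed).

1592

With rows in first-appearance order of campaign, row 4 is campaign=cmp036. channel columns in first-appearance order: video, display, affiliate, search; column 4 is search.
Long rows with campaign=cmp036, channel=search: 596 + 989 + 7 = 1592.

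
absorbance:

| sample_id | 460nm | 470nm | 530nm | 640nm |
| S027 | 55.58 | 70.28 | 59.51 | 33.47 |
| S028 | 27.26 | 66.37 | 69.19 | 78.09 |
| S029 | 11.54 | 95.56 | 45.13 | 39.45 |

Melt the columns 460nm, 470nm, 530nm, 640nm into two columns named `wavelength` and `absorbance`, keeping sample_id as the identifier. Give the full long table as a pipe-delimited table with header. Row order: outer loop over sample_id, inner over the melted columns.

Each (sample_id, column) pair becomes one row: 3 × 4 = 12 rows.
For example, (S027, 460nm) → absorbance=55.58.

| sample_id | wavelength | absorbance |
| S027 | 460nm | 55.58 |
| S027 | 470nm | 70.28 |
| S027 | 530nm | 59.51 |
| S027 | 640nm | 33.47 |
| S028 | 460nm | 27.26 |
| S028 | 470nm | 66.37 |
| S028 | 530nm | 69.19 |
| S028 | 640nm | 78.09 |
| S029 | 460nm | 11.54 |
| S029 | 470nm | 95.56 |
| S029 | 530nm | 45.13 |
| S029 | 640nm | 39.45 |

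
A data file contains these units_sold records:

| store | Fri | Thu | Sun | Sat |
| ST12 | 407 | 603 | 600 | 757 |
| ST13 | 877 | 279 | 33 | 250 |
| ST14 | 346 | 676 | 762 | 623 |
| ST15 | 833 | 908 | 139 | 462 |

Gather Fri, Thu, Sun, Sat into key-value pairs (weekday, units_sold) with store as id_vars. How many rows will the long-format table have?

4 store values × 4 melted columns = 16 rows.

16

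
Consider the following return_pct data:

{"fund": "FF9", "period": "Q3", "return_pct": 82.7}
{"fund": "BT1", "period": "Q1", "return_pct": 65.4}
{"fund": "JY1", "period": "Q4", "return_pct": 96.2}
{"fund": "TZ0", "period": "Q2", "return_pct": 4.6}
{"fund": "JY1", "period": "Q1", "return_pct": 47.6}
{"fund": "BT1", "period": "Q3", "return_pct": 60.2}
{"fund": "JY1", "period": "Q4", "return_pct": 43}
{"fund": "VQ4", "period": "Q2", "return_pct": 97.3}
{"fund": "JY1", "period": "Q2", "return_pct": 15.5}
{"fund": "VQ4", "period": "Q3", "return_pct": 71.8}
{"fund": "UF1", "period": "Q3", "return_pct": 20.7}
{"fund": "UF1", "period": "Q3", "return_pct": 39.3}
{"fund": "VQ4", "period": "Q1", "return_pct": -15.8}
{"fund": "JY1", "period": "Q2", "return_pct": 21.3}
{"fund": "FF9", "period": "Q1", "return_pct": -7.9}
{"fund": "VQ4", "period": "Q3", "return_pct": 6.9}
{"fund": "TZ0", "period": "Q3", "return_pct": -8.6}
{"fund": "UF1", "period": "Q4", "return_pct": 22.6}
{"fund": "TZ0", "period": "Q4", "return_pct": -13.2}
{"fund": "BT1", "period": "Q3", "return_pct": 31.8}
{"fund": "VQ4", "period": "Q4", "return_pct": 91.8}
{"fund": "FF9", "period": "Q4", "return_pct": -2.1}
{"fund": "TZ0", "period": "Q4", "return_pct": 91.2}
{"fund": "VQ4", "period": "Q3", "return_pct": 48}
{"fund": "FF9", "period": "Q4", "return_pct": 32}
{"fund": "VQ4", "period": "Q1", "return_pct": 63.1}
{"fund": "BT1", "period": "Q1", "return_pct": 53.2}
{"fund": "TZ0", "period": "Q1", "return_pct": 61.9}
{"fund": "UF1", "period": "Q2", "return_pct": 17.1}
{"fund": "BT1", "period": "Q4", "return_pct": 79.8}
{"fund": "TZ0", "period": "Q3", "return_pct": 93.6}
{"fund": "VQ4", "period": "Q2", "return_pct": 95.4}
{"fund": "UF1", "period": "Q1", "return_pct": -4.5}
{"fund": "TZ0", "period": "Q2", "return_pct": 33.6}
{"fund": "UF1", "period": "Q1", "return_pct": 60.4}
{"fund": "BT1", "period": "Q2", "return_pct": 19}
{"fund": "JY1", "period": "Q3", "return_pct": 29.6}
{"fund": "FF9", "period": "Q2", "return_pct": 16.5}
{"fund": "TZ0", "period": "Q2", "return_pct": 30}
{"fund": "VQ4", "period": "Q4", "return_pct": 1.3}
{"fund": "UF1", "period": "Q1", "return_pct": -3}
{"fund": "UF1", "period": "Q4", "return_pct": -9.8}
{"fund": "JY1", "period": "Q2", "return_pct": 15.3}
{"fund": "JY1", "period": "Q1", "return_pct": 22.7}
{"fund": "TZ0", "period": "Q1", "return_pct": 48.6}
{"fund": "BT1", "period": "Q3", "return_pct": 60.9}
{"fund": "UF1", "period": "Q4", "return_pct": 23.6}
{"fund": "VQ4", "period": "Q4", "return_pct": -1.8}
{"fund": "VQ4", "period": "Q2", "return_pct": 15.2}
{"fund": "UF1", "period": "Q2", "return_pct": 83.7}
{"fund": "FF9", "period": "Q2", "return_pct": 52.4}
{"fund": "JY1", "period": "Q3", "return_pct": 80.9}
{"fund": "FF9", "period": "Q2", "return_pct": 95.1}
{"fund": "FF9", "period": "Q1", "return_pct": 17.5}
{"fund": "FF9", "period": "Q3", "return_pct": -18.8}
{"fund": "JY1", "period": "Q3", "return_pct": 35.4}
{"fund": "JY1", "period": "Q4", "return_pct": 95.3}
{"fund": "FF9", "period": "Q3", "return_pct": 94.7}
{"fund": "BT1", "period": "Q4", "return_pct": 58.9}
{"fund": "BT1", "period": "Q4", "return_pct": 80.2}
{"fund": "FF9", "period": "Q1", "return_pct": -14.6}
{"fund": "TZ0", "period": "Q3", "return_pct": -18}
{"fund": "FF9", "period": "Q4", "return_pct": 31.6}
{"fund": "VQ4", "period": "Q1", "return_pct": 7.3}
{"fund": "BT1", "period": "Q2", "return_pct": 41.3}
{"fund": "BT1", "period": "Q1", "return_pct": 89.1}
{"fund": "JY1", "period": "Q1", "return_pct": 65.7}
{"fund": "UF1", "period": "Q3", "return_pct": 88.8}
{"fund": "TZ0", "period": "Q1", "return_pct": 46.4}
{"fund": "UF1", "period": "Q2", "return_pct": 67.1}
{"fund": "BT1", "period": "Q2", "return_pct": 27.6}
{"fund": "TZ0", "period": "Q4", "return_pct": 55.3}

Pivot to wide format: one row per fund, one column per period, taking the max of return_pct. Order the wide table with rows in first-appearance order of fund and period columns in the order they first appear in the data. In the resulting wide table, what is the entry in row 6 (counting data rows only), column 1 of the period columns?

With rows in first-appearance order of fund, row 6 is fund=UF1. period columns in first-appearance order: Q3, Q1, Q4, Q2; column 1 is Q3.
Long rows with fund=UF1, period=Q3: max(20.7, 39.3, 88.8) = 88.8.

88.8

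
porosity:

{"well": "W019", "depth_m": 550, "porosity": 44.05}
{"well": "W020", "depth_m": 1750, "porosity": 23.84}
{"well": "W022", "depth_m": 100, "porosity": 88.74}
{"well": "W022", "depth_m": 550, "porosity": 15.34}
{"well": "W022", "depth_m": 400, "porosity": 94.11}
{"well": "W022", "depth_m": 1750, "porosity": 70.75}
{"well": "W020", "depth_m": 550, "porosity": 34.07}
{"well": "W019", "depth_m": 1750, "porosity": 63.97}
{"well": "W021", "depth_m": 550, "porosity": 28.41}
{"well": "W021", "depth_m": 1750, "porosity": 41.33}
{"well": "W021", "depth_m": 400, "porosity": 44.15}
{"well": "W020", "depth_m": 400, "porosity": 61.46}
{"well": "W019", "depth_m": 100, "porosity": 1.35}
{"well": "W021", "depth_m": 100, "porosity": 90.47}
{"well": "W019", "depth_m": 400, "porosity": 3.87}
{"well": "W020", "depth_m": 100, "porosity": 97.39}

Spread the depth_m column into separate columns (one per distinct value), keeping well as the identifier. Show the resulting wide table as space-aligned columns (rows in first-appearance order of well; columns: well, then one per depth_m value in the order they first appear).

well  550    1750   100    400  
W019  44.05  63.97  1.35   3.87 
W020  34.07  23.84  97.39  61.46
W022  15.34  70.75  88.74  94.11
W021  28.41  41.33  90.47  44.15

Columns: well plus the 4 distinct depth_m values (550, 1750, 100, 400).
For example, row W019 column 550 takes porosity=44.05 from the long row (W019, 550).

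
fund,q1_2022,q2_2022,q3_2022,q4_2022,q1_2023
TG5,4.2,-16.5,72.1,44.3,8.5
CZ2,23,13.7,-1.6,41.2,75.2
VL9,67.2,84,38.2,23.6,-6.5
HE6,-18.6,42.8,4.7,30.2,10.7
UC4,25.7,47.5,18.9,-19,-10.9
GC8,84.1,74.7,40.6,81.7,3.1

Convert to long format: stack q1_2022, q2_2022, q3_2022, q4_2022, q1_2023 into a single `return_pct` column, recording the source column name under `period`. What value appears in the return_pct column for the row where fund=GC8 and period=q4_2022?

81.7

Unpivoting turns each (fund, wide-column) pair into one long row.
The wide cell at row GC8, column q4_2022 holds 81.7, so the long row (GC8, q4_2022) has return_pct=81.7.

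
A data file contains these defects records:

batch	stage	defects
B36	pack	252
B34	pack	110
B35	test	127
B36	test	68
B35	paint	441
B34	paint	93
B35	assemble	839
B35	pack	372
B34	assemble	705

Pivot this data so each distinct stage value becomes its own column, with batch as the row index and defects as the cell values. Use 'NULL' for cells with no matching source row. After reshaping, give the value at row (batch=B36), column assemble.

No long-format row has batch=B36 and stage=assemble, so the cell is NULL.

NULL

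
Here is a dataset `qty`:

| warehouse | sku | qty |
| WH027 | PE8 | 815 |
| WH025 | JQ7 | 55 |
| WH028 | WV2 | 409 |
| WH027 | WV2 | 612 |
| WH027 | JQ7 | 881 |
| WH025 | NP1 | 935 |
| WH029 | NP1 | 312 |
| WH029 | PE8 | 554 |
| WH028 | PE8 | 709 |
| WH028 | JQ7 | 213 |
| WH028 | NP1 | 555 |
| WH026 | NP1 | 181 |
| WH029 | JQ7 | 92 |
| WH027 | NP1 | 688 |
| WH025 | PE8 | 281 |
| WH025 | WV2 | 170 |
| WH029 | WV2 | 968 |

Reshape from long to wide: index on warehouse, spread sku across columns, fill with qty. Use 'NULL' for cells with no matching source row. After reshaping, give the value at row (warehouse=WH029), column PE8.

554

The long row with warehouse=WH029, sku=PE8 has qty=554.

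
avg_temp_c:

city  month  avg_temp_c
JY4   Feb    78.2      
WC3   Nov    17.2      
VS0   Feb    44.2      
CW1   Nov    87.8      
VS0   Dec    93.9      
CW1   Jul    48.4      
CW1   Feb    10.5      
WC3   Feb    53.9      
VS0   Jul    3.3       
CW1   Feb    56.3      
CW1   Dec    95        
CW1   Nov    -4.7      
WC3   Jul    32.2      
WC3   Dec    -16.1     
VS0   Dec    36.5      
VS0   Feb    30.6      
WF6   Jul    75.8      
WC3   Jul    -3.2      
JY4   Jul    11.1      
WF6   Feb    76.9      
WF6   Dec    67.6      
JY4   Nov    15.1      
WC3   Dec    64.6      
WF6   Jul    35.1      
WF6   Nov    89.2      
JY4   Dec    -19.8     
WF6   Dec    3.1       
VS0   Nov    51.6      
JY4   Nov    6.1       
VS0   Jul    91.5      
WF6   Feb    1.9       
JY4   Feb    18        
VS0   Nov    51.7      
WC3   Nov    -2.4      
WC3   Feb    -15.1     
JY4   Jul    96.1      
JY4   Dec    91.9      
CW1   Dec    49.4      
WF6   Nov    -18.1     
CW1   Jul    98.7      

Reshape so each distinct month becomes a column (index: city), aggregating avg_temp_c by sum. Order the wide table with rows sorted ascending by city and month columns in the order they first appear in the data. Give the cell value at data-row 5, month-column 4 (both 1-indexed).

With rows sorted ascending by city, row 5 is city=WF6. month columns in first-appearance order: Feb, Nov, Dec, Jul; column 4 is Jul.
Long rows with city=WF6, month=Jul: 75.8 + 35.1 = 110.9.

110.9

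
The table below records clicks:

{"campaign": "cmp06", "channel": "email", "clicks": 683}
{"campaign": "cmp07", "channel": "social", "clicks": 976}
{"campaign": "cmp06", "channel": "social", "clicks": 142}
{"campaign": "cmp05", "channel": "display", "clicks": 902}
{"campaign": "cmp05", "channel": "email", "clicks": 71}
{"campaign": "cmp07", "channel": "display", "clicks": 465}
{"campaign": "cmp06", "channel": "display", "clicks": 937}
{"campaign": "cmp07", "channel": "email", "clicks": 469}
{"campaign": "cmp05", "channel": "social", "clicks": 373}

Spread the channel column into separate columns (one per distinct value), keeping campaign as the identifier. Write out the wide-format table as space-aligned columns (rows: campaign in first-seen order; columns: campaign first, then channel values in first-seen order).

campaign  email  social  display
cmp06     683    142     937    
cmp07     469    976     465    
cmp05     71     373     902    

Columns: campaign plus the 3 distinct channel values (email, social, display).
For example, row cmp06 column email takes clicks=683 from the long row (cmp06, email).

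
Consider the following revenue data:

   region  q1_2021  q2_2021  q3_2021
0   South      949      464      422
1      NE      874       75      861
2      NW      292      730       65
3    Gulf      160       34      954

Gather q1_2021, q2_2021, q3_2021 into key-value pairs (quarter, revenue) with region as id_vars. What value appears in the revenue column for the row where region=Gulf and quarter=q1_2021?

160

Unpivoting turns each (region, wide-column) pair into one long row.
The wide cell at row Gulf, column q1_2021 holds 160, so the long row (Gulf, q1_2021) has revenue=160.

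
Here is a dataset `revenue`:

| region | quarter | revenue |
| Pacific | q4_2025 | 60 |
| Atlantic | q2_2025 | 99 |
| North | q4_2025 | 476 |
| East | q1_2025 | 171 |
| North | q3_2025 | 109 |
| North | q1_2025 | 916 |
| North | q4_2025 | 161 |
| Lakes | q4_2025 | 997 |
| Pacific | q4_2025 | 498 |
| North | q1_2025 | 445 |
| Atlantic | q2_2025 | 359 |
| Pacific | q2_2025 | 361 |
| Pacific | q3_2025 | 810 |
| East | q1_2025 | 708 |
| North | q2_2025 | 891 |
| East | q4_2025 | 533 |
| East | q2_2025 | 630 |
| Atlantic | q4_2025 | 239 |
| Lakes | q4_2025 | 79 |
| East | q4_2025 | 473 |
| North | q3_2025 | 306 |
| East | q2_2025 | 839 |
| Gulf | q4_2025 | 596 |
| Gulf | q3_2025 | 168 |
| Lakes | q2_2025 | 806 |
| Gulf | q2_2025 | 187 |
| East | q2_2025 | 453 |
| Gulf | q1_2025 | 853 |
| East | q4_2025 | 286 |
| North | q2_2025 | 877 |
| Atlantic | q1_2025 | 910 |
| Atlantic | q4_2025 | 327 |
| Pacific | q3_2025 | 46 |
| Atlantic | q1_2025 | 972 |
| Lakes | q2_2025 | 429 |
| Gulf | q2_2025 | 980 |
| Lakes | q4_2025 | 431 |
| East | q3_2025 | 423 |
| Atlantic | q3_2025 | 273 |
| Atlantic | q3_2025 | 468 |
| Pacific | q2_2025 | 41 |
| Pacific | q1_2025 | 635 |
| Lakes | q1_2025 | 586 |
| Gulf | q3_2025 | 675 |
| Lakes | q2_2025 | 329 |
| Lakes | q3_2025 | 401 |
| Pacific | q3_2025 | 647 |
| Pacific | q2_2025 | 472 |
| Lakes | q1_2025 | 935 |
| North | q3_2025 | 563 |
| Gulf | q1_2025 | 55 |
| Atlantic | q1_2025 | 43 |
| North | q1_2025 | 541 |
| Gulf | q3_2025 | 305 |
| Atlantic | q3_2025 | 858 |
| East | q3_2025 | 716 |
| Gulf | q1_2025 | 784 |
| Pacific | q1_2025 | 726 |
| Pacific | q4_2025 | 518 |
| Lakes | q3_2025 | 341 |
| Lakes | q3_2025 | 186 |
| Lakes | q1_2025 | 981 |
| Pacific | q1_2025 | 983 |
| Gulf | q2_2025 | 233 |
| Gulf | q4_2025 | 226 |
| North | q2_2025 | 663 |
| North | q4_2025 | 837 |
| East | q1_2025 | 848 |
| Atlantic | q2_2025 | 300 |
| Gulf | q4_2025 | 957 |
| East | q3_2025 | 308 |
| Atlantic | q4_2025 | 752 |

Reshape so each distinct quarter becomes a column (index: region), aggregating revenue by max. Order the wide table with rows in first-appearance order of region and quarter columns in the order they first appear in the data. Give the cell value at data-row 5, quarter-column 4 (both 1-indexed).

With rows in first-appearance order of region, row 5 is region=Lakes. quarter columns in first-appearance order: q4_2025, q2_2025, q1_2025, q3_2025; column 4 is q3_2025.
Long rows with region=Lakes, quarter=q3_2025: max(401, 341, 186) = 401.

401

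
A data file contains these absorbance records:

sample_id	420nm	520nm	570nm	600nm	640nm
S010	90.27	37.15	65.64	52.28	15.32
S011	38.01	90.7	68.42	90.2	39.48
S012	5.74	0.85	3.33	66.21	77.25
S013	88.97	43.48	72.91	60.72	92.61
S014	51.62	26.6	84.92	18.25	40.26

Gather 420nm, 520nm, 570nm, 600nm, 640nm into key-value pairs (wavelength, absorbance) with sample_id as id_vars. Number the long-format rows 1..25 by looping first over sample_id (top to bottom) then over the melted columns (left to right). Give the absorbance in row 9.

25 rows total (5 × 5). Row 9: index ⌊(9-1)/5⌋ = 1 into sample_id → S011; (9-1) mod 5 = 3 into the melted columns → 600nm.
So row 9 is (S011, 600nm, 90.2); absorbance = 90.2.

90.2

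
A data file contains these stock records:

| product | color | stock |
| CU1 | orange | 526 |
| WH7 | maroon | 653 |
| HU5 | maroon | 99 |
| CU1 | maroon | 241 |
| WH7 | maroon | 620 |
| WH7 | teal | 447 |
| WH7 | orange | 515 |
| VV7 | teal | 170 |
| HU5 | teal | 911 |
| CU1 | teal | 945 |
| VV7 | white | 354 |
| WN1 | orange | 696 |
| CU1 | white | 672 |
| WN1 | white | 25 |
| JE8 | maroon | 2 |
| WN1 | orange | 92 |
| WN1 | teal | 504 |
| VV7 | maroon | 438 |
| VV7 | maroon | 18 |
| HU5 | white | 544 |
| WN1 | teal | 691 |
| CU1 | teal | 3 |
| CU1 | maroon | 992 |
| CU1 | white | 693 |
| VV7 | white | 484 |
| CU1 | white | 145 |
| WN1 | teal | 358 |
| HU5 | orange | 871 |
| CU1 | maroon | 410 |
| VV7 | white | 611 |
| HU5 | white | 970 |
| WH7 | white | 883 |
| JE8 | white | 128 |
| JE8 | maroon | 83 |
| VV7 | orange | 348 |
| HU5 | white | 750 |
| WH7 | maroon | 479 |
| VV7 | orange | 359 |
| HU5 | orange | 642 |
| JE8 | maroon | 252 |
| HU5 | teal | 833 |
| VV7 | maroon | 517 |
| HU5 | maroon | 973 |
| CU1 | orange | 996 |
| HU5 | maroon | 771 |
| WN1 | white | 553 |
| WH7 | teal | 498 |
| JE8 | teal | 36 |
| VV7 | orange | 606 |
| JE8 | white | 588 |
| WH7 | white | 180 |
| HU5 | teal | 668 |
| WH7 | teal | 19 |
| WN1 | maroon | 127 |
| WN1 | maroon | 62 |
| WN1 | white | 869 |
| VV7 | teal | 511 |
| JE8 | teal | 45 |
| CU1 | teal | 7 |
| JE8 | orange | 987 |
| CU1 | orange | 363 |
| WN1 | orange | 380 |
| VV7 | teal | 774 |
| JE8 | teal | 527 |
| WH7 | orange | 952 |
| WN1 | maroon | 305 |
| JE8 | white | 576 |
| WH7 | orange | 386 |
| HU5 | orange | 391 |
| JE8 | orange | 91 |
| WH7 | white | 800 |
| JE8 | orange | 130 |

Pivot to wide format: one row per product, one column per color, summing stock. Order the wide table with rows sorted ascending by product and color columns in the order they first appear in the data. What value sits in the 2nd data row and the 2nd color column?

With rows sorted ascending by product, row 2 is product=HU5. color columns in first-appearance order: orange, maroon, teal, white; column 2 is maroon.
Long rows with product=HU5, color=maroon: 99 + 973 + 771 = 1843.

1843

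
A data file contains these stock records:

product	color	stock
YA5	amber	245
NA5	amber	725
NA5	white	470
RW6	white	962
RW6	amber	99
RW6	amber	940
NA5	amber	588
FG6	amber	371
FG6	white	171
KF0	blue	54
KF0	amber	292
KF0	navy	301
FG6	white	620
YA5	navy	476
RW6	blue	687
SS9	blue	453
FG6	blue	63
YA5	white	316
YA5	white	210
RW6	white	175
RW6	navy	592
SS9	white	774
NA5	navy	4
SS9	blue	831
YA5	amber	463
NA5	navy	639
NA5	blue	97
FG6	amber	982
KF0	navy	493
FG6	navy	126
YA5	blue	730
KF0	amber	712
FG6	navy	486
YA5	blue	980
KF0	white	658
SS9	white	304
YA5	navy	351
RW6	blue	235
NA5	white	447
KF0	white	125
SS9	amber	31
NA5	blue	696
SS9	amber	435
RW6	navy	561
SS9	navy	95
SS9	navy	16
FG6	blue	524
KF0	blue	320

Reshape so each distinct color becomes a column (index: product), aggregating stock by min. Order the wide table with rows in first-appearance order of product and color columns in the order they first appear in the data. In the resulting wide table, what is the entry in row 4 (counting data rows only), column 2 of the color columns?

171

With rows in first-appearance order of product, row 4 is product=FG6. color columns in first-appearance order: amber, white, blue, navy; column 2 is white.
Long rows with product=FG6, color=white: min(171, 620) = 171.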